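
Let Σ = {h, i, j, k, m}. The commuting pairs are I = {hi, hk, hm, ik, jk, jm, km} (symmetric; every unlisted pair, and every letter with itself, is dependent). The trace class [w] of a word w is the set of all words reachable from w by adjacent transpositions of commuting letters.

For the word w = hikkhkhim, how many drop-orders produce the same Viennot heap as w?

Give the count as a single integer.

1680

drop 0:h onto floor
drop 1:i onto floor
drop 2:k onto floor
drop 3:k onto {2:k}
drop 4:h onto {0:h}
drop 5:k onto {3:k}
drop 6:h onto {4:h}
drop 7:i onto {1:i}
drop 8:m onto {7:i}
ground layer = {0:h, 1:i, 2:k}
drop-orders for the pieces not yet dropped (sum over which currently-grounded one goes next):
  1 to go: {5} 1  {6} 1  {8} 1
  2 to go: {3,5} 1  {4,6} 1  {5,6} 2  {5,8} 2  {6,8} 2  {7,8} 1
  3 to go: {0,4,6} 1  {1,7,8} 1  {2,3,5} 1  {3,5,6} 3  {3,5,8} 3  {4,5,6} 3  {4,6,8} 3  {5,6,8} 6  {5,7,8} 3  {6,7,8} 3
  4 to go: {0,4,5,6} 4  {0,4,6,8} 4  {1,5,7,8} 4  {1,6,7,8} 4  {2,3,5,6} 4  {2,3,5,8} 4  {3,4,5,6} 6  {3,5,6,8} 12  {3,5,7,8} 6  {4,5,6,8} 12  {4,6,7,8} 6  {5,6,7,8} 12
  5 to go: {0,3,4,5,6} 10  {0,4,5,6,8} 20  {0,4,6,7,8} 10  {1,3,5,7,8} 10  {1,4,6,7,8} 10  {1,5,6,7,8} 20  {2,3,4,5,6} 10  {2,3,5,6,8} 20  {2,3,5,7,8} 10  {3,4,5,6,8} 30  {3,5,6,7,8} 30  {4,5,6,7,8} 30
  6 to go: {0,1,4,6,7,8} 20  {0,2,3,4,5,6} 20  {0,3,4,5,6,8} 60  {0,4,5,6,7,8} 60  {1,2,3,5,7,8} 20  {1,3,5,6,7,8} 60  {1,4,5,6,7,8} 60  {2,3,4,5,6,8} 60  {2,3,5,6,7,8} 60  {3,4,5,6,7,8} 90
  7 to go: {0,1,4,5,6,7,8} 140  {0,2,3,4,5,6,8} 140  {0,3,4,5,6,7,8} 210  {1,2,3,5,6,7,8} 140  {1,3,4,5,6,7,8} 210  {2,3,4,5,6,7,8} 210
  if 0:h drops first: 560 orders
  if 1:i drops first: 560 orders
  if 2:k drops first: 560 orders
heap linearizations: 1680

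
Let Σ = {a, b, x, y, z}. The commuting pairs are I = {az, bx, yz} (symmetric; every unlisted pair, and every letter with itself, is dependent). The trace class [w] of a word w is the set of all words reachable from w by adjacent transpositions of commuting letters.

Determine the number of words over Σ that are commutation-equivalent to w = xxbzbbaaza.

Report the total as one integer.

piece 0:x — minimal
piece 1:x rests on {0:x}
piece 2:b — minimal
piece 3:z rests on {1:x, 2:b}
piece 4:b rests on {3:z}
piece 5:b rests on {4:b}
piece 6:a rests on {5:b}
piece 7:a rests on {6:a}
piece 8:z rests on {5:b}
piece 9:a rests on {7:a}
minimal pieces: {0:x, 2:b}
ways to finish when only these pieces remain (= sum over removing one remaining piece with nothing left below it):
  1 left: {8}→1  {9}→1
  2 left: {7,9}→1  {8,9}→2
  3 left: {6,7,9}→1  {7,8,9}→3
  4 left: {6,7,8,9}→4
  5 left: {5,6,7,8,9}→4
  6 left: {4,5,6,7,8,9}→4
  7 left: {3,4,5,6,7,8,9}→4
  8 left: {1,3,4,5,6,7,8,9}→4  {2,3,4,5,6,7,8,9}→4
  placing 0:x first → 8 extensions
  placing 2:b first → 4 extensions
total linear extensions = 12

12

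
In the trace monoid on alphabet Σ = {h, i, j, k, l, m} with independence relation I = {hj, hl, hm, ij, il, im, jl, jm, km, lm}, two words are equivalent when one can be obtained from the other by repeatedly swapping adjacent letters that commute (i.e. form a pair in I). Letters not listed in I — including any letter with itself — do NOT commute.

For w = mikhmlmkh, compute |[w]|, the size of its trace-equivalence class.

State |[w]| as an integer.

168

piece 0:m — minimal
piece 1:i — minimal
piece 2:k rests on {1:i}
piece 3:h rests on {2:k}
piece 4:m rests on {0:m}
piece 5:l rests on {2:k}
piece 6:m rests on {4:m}
piece 7:k rests on {3:h, 5:l}
piece 8:h rests on {7:k}
minimal pieces: {0:m, 1:i}
ways to finish when only these pieces remain (= sum over removing one remaining piece with nothing left below it):
  1 left: {6}→1  {8}→1
  2 left: {4,6}→1  {6,8}→2  {7,8}→1
  3 left: {0,4,6}→1  {3,7,8}→1  {4,6,8}→3  {5,7,8}→1  {6,7,8}→3
  4 left: {0,4,6,8}→4  {3,5,7,8}→2  {3,6,7,8}→4  {4,6,7,8}→6  {5,6,7,8}→4
  5 left: {0,4,6,7,8}→10  {2,3,5,7,8}→2  {3,4,6,7,8}→10  {3,5,6,7,8}→10  {4,5,6,7,8}→10
  6 left: {0,3,4,6,7,8}→20  {0,4,5,6,7,8}→20  {1,2,3,5,7,8}→2  {2,3,5,6,7,8}→12  {3,4,5,6,7,8}→30
  7 left: {0,3,4,5,6,7,8}→70  {1,2,3,5,6,7,8}→14  {2,3,4,5,6,7,8}→42
  placing 0:m first → 56 extensions
  placing 1:i first → 112 extensions
total linear extensions = 168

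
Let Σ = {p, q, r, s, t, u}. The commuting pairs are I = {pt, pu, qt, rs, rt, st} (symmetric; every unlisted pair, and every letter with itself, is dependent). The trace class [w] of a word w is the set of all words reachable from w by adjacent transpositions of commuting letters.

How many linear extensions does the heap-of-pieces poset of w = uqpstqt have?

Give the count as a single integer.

15

#0=u has no predecessor
#1=q depends on [0:u]
#2=p depends on [1:q]
#3=s depends on [2:p]
#4=t depends on [0:u]
#5=q depends on [3:s]
#6=t depends on [4:t]
sources: [0:u]
N(rest) = Σ N(rest − s) over sources s of rest; N(one piece) = 1:
  size 1 → [5]=1  [6]=1
  size 2 → [3,5]=1  [4,6]=1  [5,6]=2
  size 3 → [2,3,5]=1  [3,5,6]=3  [4,5,6]=3
  size 4 → [1,2,3,5]=1  [2,3,5,6]=4  [3,4,5,6]=6
  size 5 → [1,2,3,5,6]=5  [2,3,4,5,6]=10
  first=0(u) contributes 15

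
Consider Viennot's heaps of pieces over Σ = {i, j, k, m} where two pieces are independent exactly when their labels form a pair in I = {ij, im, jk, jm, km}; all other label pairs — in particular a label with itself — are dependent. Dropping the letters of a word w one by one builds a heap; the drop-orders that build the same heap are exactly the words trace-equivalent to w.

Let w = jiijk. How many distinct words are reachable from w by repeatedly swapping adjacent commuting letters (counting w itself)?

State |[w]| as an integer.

10

drop 0:j onto floor
drop 1:i onto floor
drop 2:i onto {1:i}
drop 3:j onto {0:j}
drop 4:k onto {2:i}
ground layer = {0:j, 1:i}
drop-orders for the pieces not yet dropped (sum over which currently-grounded one goes next):
  1 to go: {3} 1  {4} 1
  2 to go: {0,3} 1  {2,4} 1  {3,4} 2
  3 to go: {0,3,4} 3  {1,2,4} 1  {2,3,4} 3
  if 0:j drops first: 4 orders
  if 1:i drops first: 6 orders
heap linearizations: 10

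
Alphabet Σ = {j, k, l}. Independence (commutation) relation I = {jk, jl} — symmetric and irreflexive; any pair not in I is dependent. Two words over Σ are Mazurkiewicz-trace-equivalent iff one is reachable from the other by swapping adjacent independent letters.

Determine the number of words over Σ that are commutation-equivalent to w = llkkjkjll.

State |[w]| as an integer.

36

drop 0:l onto floor
drop 1:l onto {0:l}
drop 2:k onto {1:l}
drop 3:k onto {2:k}
drop 4:j onto floor
drop 5:k onto {3:k}
drop 6:j onto {4:j}
drop 7:l onto {5:k}
drop 8:l onto {7:l}
ground layer = {0:l, 4:j}
drop-orders for the pieces not yet dropped (sum over which currently-grounded one goes next):
  1 to go: {6} 1  {8} 1
  2 to go: {4,6} 1  {6,8} 2  {7,8} 1
  3 to go: {4,6,8} 3  {5,7,8} 1  {6,7,8} 3
  4 to go: {3,5,7,8} 1  {4,6,7,8} 6  {5,6,7,8} 4
  5 to go: {2,3,5,7,8} 1  {3,5,6,7,8} 5  {4,5,6,7,8} 10
  6 to go: {1,2,3,5,7,8} 1  {2,3,5,6,7,8} 6  {3,4,5,6,7,8} 15
  7 to go: {0,1,2,3,5,7,8} 1  {1,2,3,5,6,7,8} 7  {2,3,4,5,6,7,8} 21
  if 0:l drops first: 28 orders
  if 4:j drops first: 8 orders
heap linearizations: 36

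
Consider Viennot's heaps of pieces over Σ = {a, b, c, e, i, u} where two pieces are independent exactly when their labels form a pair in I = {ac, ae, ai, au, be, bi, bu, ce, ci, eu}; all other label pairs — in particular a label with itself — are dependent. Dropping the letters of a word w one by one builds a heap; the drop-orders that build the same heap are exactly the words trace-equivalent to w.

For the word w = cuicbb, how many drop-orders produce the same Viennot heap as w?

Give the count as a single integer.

4

0(c) covers ∅
1(u) covers 0:c
2(i) covers 1:u
3(c) covers 1:u
4(b) covers 3:c
5(b) covers 4:b
floor of heap: 0:c
completions by unplaced set U, small U first (add the entries for U minus each lowest piece of U):
  |U|=1: {2}:1  {5}:1
  |U|=2: {2,5}:2  {4,5}:1
  |U|=3: {2,4,5}:3  {3,4,5}:1
  |U|=4: {2,3,4,5}:4
  start at 0(c): 4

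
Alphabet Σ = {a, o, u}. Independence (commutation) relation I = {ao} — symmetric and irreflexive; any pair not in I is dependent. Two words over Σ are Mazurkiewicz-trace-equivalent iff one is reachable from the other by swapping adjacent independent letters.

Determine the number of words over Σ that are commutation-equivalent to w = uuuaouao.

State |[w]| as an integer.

4

piece 0:u — minimal
piece 1:u rests on {0:u}
piece 2:u rests on {1:u}
piece 3:a rests on {2:u}
piece 4:o rests on {2:u}
piece 5:u rests on {3:a, 4:o}
piece 6:a rests on {5:u}
piece 7:o rests on {5:u}
minimal pieces: {0:u}
ways to finish when only these pieces remain (= sum over removing one remaining piece with nothing left below it):
  1 left: {6}→1  {7}→1
  2 left: {6,7}→2
  3 left: {5,6,7}→2
  4 left: {3,5,6,7}→2  {4,5,6,7}→2
  5 left: {3,4,5,6,7}→4
  6 left: {2,3,4,5,6,7}→4
  placing 0:u first → 4 extensions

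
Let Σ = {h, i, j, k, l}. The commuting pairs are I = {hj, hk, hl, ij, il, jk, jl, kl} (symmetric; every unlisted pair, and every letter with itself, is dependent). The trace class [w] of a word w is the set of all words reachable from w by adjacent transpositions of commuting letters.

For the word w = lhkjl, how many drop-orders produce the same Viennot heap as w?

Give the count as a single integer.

piece 0:l — minimal
piece 1:h — minimal
piece 2:k — minimal
piece 3:j — minimal
piece 4:l rests on {0:l}
minimal pieces: {0:l, 1:h, 2:k, 3:j}
ways to finish when only these pieces remain (= sum over removing one remaining piece with nothing left below it):
  1 left: {1}→1  {2}→1  {3}→1  {4}→1
  2 left: {0,4}→1  {1,2}→2  {1,3}→2  {1,4}→2  {2,3}→2  {2,4}→2  {3,4}→2
  3 left: {0,1,4}→3  {0,2,4}→3  {0,3,4}→3  {1,2,3}→6  {1,2,4}→6  {1,3,4}→6  {2,3,4}→6
  placing 0:l first → 24 extensions
  placing 1:h first → 12 extensions
  placing 2:k first → 12 extensions
  placing 3:j first → 12 extensions
total linear extensions = 60

60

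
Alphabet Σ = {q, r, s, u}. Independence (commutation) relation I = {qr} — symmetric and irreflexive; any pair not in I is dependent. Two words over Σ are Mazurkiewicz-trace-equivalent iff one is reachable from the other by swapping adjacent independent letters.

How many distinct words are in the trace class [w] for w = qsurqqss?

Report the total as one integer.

piece 0:q — minimal
piece 1:s rests on {0:q}
piece 2:u rests on {1:s}
piece 3:r rests on {2:u}
piece 4:q rests on {2:u}
piece 5:q rests on {4:q}
piece 6:s rests on {3:r, 5:q}
piece 7:s rests on {6:s}
minimal pieces: {0:q}
ways to finish when only these pieces remain (= sum over removing one remaining piece with nothing left below it):
  1 left: {7}→1
  2 left: {6,7}→1
  3 left: {3,6,7}→1  {5,6,7}→1
  4 left: {3,5,6,7}→2  {4,5,6,7}→1
  5 left: {3,4,5,6,7}→3
  6 left: {2,3,4,5,6,7}→3
  placing 0:q first → 3 extensions

3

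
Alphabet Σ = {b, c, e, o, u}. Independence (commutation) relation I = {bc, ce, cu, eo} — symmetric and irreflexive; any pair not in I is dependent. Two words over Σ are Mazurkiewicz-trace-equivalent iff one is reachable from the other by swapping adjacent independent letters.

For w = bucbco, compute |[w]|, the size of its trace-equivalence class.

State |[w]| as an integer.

10

#0=b has no predecessor
#1=u depends on [0:b]
#2=c has no predecessor
#3=b depends on [1:u]
#4=c depends on [2:c]
#5=o depends on [3:b, 4:c]
sources: [0:b, 2:c]
N(rest) = Σ N(rest − s) over sources s of rest; N(one piece) = 1:
  size 1 → [5]=1
  size 2 → [3,5]=1  [4,5]=1
  size 3 → [1,3,5]=1  [2,4,5]=1  [3,4,5]=2
  size 4 → [0,1,3,5]=1  [1,3,4,5]=3  [2,3,4,5]=3
  first=0(b) contributes 6
  first=2(c) contributes 4
|[w]| = 10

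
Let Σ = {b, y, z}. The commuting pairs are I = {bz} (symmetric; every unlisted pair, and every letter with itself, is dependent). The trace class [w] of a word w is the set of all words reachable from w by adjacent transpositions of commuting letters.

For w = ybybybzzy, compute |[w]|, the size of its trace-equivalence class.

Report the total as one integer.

3

drop 0:y onto floor
drop 1:b onto {0:y}
drop 2:y onto {1:b}
drop 3:b onto {2:y}
drop 4:y onto {3:b}
drop 5:b onto {4:y}
drop 6:z onto {4:y}
drop 7:z onto {6:z}
drop 8:y onto {5:b, 7:z}
ground layer = {0:y}
drop-orders for the pieces not yet dropped (sum over which currently-grounded one goes next):
  1 to go: {8} 1
  2 to go: {5,8} 1  {7,8} 1
  3 to go: {5,7,8} 2  {6,7,8} 1
  4 to go: {5,6,7,8} 3
  5 to go: {4,5,6,7,8} 3
  6 to go: {3,4,5,6,7,8} 3
  7 to go: {2,3,4,5,6,7,8} 3
  if 0:y drops first: 3 orders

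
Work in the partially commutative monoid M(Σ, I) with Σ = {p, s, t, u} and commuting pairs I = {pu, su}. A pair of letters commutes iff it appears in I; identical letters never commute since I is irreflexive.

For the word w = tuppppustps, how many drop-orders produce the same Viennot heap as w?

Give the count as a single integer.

21

piece 0:t — minimal
piece 1:u rests on {0:t}
piece 2:p rests on {0:t}
piece 3:p rests on {2:p}
piece 4:p rests on {3:p}
piece 5:p rests on {4:p}
piece 6:u rests on {1:u}
piece 7:s rests on {5:p}
piece 8:t rests on {6:u, 7:s}
piece 9:p rests on {8:t}
piece 10:s rests on {9:p}
minimal pieces: {0:t}
ways to finish when only these pieces remain (= sum over removing one remaining piece with nothing left below it):
  1 left: {10}→1
  2 left: {9,10}→1
  3 left: {8,9,10}→1
  4 left: {6,8,9,10}→1  {7,8,9,10}→1
  5 left: {1,6,8,9,10}→1  {5,7,8,9,10}→1  {6,7,8,9,10}→2
  6 left: {1,6,7,8,9,10}→3  {4,5,7,8,9,10}→1  {5,6,7,8,9,10}→3
  7 left: {1,5,6,7,8,9,10}→6  {3,4,5,7,8,9,10}→1  {4,5,6,7,8,9,10}→4
  8 left: {1,4,5,6,7,8,9,10}→10  {2,3,4,5,7,8,9,10}→1  {3,4,5,6,7,8,9,10}→5
  9 left: {1,3,4,5,6,7,8,9,10}→15  {2,3,4,5,6,7,8,9,10}→6
  placing 0:t first → 21 extensions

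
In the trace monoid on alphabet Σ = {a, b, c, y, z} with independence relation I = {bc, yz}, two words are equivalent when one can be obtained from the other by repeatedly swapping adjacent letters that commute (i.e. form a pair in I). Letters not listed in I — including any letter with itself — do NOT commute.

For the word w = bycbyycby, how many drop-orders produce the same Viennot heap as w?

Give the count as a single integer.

drop 0:b onto floor
drop 1:y onto {0:b}
drop 2:c onto {1:y}
drop 3:b onto {1:y}
drop 4:y onto {2:c, 3:b}
drop 5:y onto {4:y}
drop 6:c onto {5:y}
drop 7:b onto {5:y}
drop 8:y onto {6:c, 7:b}
ground layer = {0:b}
drop-orders for the pieces not yet dropped (sum over which currently-grounded one goes next):
  1 to go: {8} 1
  2 to go: {6,8} 1  {7,8} 1
  3 to go: {6,7,8} 2
  4 to go: {5,6,7,8} 2
  5 to go: {4,5,6,7,8} 2
  6 to go: {2,4,5,6,7,8} 2  {3,4,5,6,7,8} 2
  7 to go: {2,3,4,5,6,7,8} 4
  if 0:b drops first: 4 orders

4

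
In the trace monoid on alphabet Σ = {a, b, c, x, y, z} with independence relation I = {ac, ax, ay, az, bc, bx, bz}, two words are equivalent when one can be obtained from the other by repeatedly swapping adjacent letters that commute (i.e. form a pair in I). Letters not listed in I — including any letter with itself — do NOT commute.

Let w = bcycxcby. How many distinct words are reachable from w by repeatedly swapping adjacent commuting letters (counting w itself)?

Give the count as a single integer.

8

piece 0:b — minimal
piece 1:c — minimal
piece 2:y rests on {0:b, 1:c}
piece 3:c rests on {2:y}
piece 4:x rests on {3:c}
piece 5:c rests on {4:x}
piece 6:b rests on {2:y}
piece 7:y rests on {5:c, 6:b}
minimal pieces: {0:b, 1:c}
ways to finish when only these pieces remain (= sum over removing one remaining piece with nothing left below it):
  1 left: {7}→1
  2 left: {5,7}→1  {6,7}→1
  3 left: {4,5,7}→1  {5,6,7}→2
  4 left: {3,4,5,7}→1  {4,5,6,7}→3
  5 left: {3,4,5,6,7}→4
  6 left: {2,3,4,5,6,7}→4
  placing 0:b first → 4 extensions
  placing 1:c first → 4 extensions
total linear extensions = 8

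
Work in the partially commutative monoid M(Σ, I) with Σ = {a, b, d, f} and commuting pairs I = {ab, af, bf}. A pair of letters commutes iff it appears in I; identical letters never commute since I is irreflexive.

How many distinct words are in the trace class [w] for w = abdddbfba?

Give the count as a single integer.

24

#0=a has no predecessor
#1=b has no predecessor
#2=d depends on [0:a, 1:b]
#3=d depends on [2:d]
#4=d depends on [3:d]
#5=b depends on [4:d]
#6=f depends on [4:d]
#7=b depends on [5:b]
#8=a depends on [4:d]
sources: [0:a, 1:b]
N(rest) = Σ N(rest − s) over sources s of rest; N(one piece) = 1:
  size 1 → [6]=1  [7]=1  [8]=1
  size 2 → [5,7]=1  [6,7]=2  [6,8]=2  [7,8]=2
  size 3 → [5,6,7]=3  [5,7,8]=3  [6,7,8]=6
  size 4 → [5,6,7,8]=12
  size 5 → [4,5,6,7,8]=12
  size 6 → [3,4,5,6,7,8]=12
  size 7 → [2,3,4,5,6,7,8]=12
  first=0(a) contributes 12
  first=1(b) contributes 12
|[w]| = 24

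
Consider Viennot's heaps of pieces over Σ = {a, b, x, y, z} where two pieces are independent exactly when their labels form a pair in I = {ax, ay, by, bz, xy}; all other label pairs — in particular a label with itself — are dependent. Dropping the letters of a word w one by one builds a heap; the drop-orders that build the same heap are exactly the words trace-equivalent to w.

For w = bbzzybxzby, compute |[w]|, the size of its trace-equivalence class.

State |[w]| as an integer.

0(b) covers ∅
1(b) covers 0:b
2(z) covers ∅
3(z) covers 2:z
4(y) covers 3:z
5(b) covers 1:b
6(x) covers 3:z, 5:b
7(z) covers 4:y, 6:x
8(b) covers 6:x
9(y) covers 7:z
floor of heap: 0:b, 2:z
completions by unplaced set U, small U first (add the entries for U minus each lowest piece of U):
  |U|=1: {8}:1  {9}:1
  |U|=2: {7,9}:1  {8,9}:2
  |U|=3: {4,7,9}:1  {7,8,9}:3
  |U|=4: {4,7,8,9}:4  {6,7,8,9}:3
  |U|=5: {4,6,7,8,9}:7  {5,6,7,8,9}:3
  |U|=6: {1,5,6,7,8,9}:3  {3,4,6,7,8,9}:7  {4,5,6,7,8,9}:10
  |U|=7: {0,1,5,6,7,8,9}:3  {1,4,5,6,7,8,9}:13  {2,3,4,6,7,8,9}:7  {3,4,5,6,7,8,9}:17
  |U|=8: {0,1,4,5,6,7,8,9}:16  {1,3,4,5,6,7,8,9}:30  {2,3,4,5,6,7,8,9}:24
  start at 0(b): 54
  start at 2(z): 46
sum over floor = 100

100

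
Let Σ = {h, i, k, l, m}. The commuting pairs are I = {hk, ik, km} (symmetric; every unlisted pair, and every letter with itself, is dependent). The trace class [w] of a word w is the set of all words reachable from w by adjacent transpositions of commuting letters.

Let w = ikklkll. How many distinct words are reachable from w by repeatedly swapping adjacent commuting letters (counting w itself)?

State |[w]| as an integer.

3

#0=i has no predecessor
#1=k has no predecessor
#2=k depends on [1:k]
#3=l depends on [0:i, 2:k]
#4=k depends on [3:l]
#5=l depends on [4:k]
#6=l depends on [5:l]
sources: [0:i, 1:k]
N(rest) = Σ N(rest − s) over sources s of rest; N(one piece) = 1:
  size 1 → [6]=1
  size 2 → [5,6]=1
  size 3 → [4,5,6]=1
  size 4 → [3,4,5,6]=1
  size 5 → [0,3,4,5,6]=1  [2,3,4,5,6]=1
  first=0(i) contributes 1
  first=1(k) contributes 2
|[w]| = 3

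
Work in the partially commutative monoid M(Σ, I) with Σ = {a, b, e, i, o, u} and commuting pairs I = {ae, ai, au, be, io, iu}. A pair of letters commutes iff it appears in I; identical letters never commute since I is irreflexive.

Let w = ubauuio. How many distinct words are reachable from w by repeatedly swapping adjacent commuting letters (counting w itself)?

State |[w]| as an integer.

piece 0:u — minimal
piece 1:b rests on {0:u}
piece 2:a rests on {1:b}
piece 3:u rests on {1:b}
piece 4:u rests on {3:u}
piece 5:i rests on {1:b}
piece 6:o rests on {2:a, 4:u}
minimal pieces: {0:u}
ways to finish when only these pieces remain (= sum over removing one remaining piece with nothing left below it):
  1 left: {5}→1  {6}→1
  2 left: {2,6}→1  {4,6}→1  {5,6}→2
  3 left: {2,4,6}→2  {2,5,6}→3  {3,4,6}→1  {4,5,6}→3
  4 left: {2,3,4,6}→3  {2,4,5,6}→8  {3,4,5,6}→4
  5 left: {2,3,4,5,6}→15
  placing 0:u first → 15 extensions

15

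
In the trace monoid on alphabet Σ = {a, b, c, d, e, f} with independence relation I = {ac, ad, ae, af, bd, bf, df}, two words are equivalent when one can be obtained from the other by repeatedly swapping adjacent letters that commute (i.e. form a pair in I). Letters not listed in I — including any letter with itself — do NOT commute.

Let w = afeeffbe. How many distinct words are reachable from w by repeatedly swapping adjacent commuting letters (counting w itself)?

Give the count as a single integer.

drop 0:a onto floor
drop 1:f onto floor
drop 2:e onto {1:f}
drop 3:e onto {2:e}
drop 4:f onto {3:e}
drop 5:f onto {4:f}
drop 6:b onto {0:a, 3:e}
drop 7:e onto {5:f, 6:b}
ground layer = {0:a, 1:f}
drop-orders for the pieces not yet dropped (sum over which currently-grounded one goes next):
  1 to go: {7} 1
  2 to go: {5,7} 1  {6,7} 1
  3 to go: {0,6,7} 1  {4,5,7} 1  {5,6,7} 2
  4 to go: {0,5,6,7} 3  {4,5,6,7} 3
  5 to go: {0,4,5,6,7} 6  {3,4,5,6,7} 3
  6 to go: {0,3,4,5,6,7} 9  {2,3,4,5,6,7} 3
  if 0:a drops first: 3 orders
  if 1:f drops first: 12 orders
heap linearizations: 15

15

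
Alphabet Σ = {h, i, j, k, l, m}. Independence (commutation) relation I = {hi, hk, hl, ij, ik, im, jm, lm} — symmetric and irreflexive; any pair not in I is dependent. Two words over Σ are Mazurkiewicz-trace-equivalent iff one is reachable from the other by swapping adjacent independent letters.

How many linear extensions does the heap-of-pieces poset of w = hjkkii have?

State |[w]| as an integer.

15

0(h) covers ∅
1(j) covers 0:h
2(k) covers 1:j
3(k) covers 2:k
4(i) covers ∅
5(i) covers 4:i
floor of heap: 0:h, 4:i
completions by unplaced set U, small U first (add the entries for U minus each lowest piece of U):
  |U|=1: {3}:1  {5}:1
  |U|=2: {2,3}:1  {3,5}:2  {4,5}:1
  |U|=3: {1,2,3}:1  {2,3,5}:3  {3,4,5}:3
  |U|=4: {0,1,2,3}:1  {1,2,3,5}:4  {2,3,4,5}:6
  start at 0(h): 10
  start at 4(i): 5
sum over floor = 15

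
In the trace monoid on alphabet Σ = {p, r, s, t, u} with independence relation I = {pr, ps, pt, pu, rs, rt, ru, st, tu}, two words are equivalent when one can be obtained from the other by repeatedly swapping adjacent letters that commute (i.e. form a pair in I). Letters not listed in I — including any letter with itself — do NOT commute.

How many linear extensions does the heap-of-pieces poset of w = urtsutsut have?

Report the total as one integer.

504

drop 0:u onto floor
drop 1:r onto floor
drop 2:t onto floor
drop 3:s onto {0:u}
drop 4:u onto {3:s}
drop 5:t onto {2:t}
drop 6:s onto {4:u}
drop 7:u onto {6:s}
drop 8:t onto {5:t}
ground layer = {0:u, 1:r, 2:t}
drop-orders for the pieces not yet dropped (sum over which currently-grounded one goes next):
  1 to go: {1} 1  {7} 1  {8} 1
  2 to go: {1,7} 2  {1,8} 2  {5,8} 1  {6,7} 1  {7,8} 2
  3 to go: {1,5,8} 3  {1,6,7} 3  {1,7,8} 6  {2,5,8} 1  {4,6,7} 1  {5,7,8} 3  {6,7,8} 3
  4 to go: {1,2,5,8} 4  {1,4,6,7} 4  {1,5,7,8} 12  {1,6,7,8} 12  {2,5,7,8} 4  {3,4,6,7} 1  {4,6,7,8} 4  {5,6,7,8} 6
  5 to go: {0,3,4,6,7} 1  {1,2,5,7,8} 20  {1,3,4,6,7} 5  {1,4,6,7,8} 20  {1,5,6,7,8} 30  {2,5,6,7,8} 10  {3,4,6,7,8} 5  {4,5,6,7,8} 10
  6 to go: {0,1,3,4,6,7} 6  {0,3,4,6,7,8} 6  {1,2,5,6,7,8} 60  {1,3,4,6,7,8} 30  {1,4,5,6,7,8} 60  {2,4,5,6,7,8} 20  {3,4,5,6,7,8} 15
  7 to go: {0,1,3,4,6,7,8} 42  {0,3,4,5,6,7,8} 21  {1,2,4,5,6,7,8} 140  {1,3,4,5,6,7,8} 105  {2,3,4,5,6,7,8} 35
  if 0:u drops first: 280 orders
  if 1:r drops first: 56 orders
  if 2:t drops first: 168 orders
heap linearizations: 504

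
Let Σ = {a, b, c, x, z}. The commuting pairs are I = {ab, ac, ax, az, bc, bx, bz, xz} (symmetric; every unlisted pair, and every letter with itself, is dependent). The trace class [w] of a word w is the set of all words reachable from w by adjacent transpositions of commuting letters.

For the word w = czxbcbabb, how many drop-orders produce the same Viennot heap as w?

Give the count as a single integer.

0(c) covers ∅
1(z) covers 0:c
2(x) covers 0:c
3(b) covers ∅
4(c) covers 1:z, 2:x
5(b) covers 3:b
6(a) covers ∅
7(b) covers 5:b
8(b) covers 7:b
floor of heap: 0:c, 3:b, 6:a
completions by unplaced set U, small U first (add the entries for U minus each lowest piece of U):
  |U|=1: {4}:1  {6}:1  {8}:1
  |U|=2: {1,4}:1  {2,4}:1  {4,6}:2  {4,8}:2  {6,8}:2  {7,8}:1
  |U|=3: {1,2,4}:2  {1,4,6}:3  {1,4,8}:3  {2,4,6}:3  {2,4,8}:3  {4,6,8}:6  {4,7,8}:3  {5,7,8}:1  {6,7,8}:3
  |U|=4: {0,1,2,4}:2  {1,2,4,6}:8  {1,2,4,8}:8  {1,4,6,8}:12  {1,4,7,8}:6  {2,4,6,8}:12  {2,4,7,8}:6  {3,5,7,8}:1  {4,5,7,8}:4  {4,6,7,8}:12  {5,6,7,8}:4
  |U|=5: {0,1,2,4,6}:10  {0,1,2,4,8}:10  {1,2,4,6,8}:40  {1,2,4,7,8}:20  {1,4,5,7,8}:10  {1,4,6,7,8}:30  {2,4,5,7,8}:10  {2,4,6,7,8}:30  {3,4,5,7,8}:5  {3,5,6,7,8}:5  {4,5,6,7,8}:20
  |U|=6: {0,1,2,4,6,8}:60  {0,1,2,4,7,8}:30  {1,2,4,5,7,8}:40  {1,2,4,6,7,8}:120  {1,3,4,5,7,8}:15  {1,4,5,6,7,8}:60  {2,3,4,5,7,8}:15  {2,4,5,6,7,8}:60  {3,4,5,6,7,8}:30
  |U|=7: {0,1,2,4,5,7,8}:70  {0,1,2,4,6,7,8}:210  {1,2,3,4,5,7,8}:70  {1,2,4,5,6,7,8}:280  {1,3,4,5,6,7,8}:105  {2,3,4,5,6,7,8}:105
  start at 0(c): 560
  start at 3(b): 560
  start at 6(a): 140
sum over floor = 1260

1260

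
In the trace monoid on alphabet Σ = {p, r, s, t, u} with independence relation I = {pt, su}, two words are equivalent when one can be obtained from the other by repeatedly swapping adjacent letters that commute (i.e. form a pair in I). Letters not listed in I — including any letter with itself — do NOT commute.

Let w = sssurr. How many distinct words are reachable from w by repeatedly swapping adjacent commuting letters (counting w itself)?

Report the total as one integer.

4

#0=s has no predecessor
#1=s depends on [0:s]
#2=s depends on [1:s]
#3=u has no predecessor
#4=r depends on [2:s, 3:u]
#5=r depends on [4:r]
sources: [0:s, 3:u]
N(rest) = Σ N(rest − s) over sources s of rest; N(one piece) = 1:
  size 1 → [5]=1
  size 2 → [4,5]=1
  size 3 → [2,4,5]=1  [3,4,5]=1
  size 4 → [1,2,4,5]=1  [2,3,4,5]=2
  first=0(s) contributes 3
  first=3(u) contributes 1
|[w]| = 4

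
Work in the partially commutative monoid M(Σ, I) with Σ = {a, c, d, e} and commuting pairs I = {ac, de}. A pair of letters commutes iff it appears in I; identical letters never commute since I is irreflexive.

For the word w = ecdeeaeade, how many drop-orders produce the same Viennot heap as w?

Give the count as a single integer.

6

piece 0:e — minimal
piece 1:c rests on {0:e}
piece 2:d rests on {1:c}
piece 3:e rests on {1:c}
piece 4:e rests on {3:e}
piece 5:a rests on {2:d, 4:e}
piece 6:e rests on {5:a}
piece 7:a rests on {6:e}
piece 8:d rests on {7:a}
piece 9:e rests on {7:a}
minimal pieces: {0:e}
ways to finish when only these pieces remain (= sum over removing one remaining piece with nothing left below it):
  1 left: {8}→1  {9}→1
  2 left: {8,9}→2
  3 left: {7,8,9}→2
  4 left: {6,7,8,9}→2
  5 left: {5,6,7,8,9}→2
  6 left: {2,5,6,7,8,9}→2  {4,5,6,7,8,9}→2
  7 left: {2,4,5,6,7,8,9}→4  {3,4,5,6,7,8,9}→2
  8 left: {2,3,4,5,6,7,8,9}→6
  placing 0:e first → 6 extensions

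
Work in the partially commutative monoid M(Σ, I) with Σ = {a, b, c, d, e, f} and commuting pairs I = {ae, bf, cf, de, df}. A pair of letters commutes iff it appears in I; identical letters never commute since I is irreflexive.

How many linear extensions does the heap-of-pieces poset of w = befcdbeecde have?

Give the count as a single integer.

8

#0=b has no predecessor
#1=e depends on [0:b]
#2=f depends on [1:e]
#3=c depends on [1:e]
#4=d depends on [3:c]
#5=b depends on [4:d]
#6=e depends on [2:f, 5:b]
#7=e depends on [6:e]
#8=c depends on [7:e]
#9=d depends on [8:c]
#10=e depends on [8:c]
sources: [0:b]
N(rest) = Σ N(rest − s) over sources s of rest; N(one piece) = 1:
  size 1 → [9]=1  [10]=1
  size 2 → [9,10]=2
  size 3 → [8,9,10]=2
  size 4 → [7,8,9,10]=2
  size 5 → [6,7,8,9,10]=2
  size 6 → [2,6,7,8,9,10]=2  [5,6,7,8,9,10]=2
  size 7 → [2,5,6,7,8,9,10]=4  [4,5,6,7,8,9,10]=2
  size 8 → [2,4,5,6,7,8,9,10]=6  [3,4,5,6,7,8,9,10]=2
  size 9 → [2,3,4,5,6,7,8,9,10]=8
  first=0(b) contributes 8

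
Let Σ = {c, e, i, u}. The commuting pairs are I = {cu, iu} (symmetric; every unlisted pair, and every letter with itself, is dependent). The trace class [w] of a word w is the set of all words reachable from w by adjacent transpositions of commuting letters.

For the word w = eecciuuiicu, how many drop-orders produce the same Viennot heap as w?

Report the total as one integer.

84

drop 0:e onto floor
drop 1:e onto {0:e}
drop 2:c onto {1:e}
drop 3:c onto {2:c}
drop 4:i onto {3:c}
drop 5:u onto {1:e}
drop 6:u onto {5:u}
drop 7:i onto {4:i}
drop 8:i onto {7:i}
drop 9:c onto {8:i}
drop 10:u onto {6:u}
ground layer = {0:e}
drop-orders for the pieces not yet dropped (sum over which currently-grounded one goes next):
  1 to go: {9} 1  {10} 1
  2 to go: {6,10} 1  {8,9} 1  {9,10} 2
  3 to go: {5,6,10} 1  {6,9,10} 3  {7,8,9} 1  {8,9,10} 3
  4 to go: {4,7,8,9} 1  {5,6,9,10} 4  {6,8,9,10} 6  {7,8,9,10} 4
  5 to go: {3,4,7,8,9} 1  {4,7,8,9,10} 5  {5,6,8,9,10} 10  {6,7,8,9,10} 10
  6 to go: {2,3,4,7,8,9} 1  {3,4,7,8,9,10} 6  {4,6,7,8,9,10} 15  {5,6,7,8,9,10} 20
  7 to go: {2,3,4,7,8,9,10} 7  {3,4,6,7,8,9,10} 21  {4,5,6,7,8,9,10} 35
  8 to go: {2,3,4,6,7,8,9,10} 28  {3,4,5,6,7,8,9,10} 56
  9 to go: {2,3,4,5,6,7,8,9,10} 84
  if 0:e drops first: 84 orders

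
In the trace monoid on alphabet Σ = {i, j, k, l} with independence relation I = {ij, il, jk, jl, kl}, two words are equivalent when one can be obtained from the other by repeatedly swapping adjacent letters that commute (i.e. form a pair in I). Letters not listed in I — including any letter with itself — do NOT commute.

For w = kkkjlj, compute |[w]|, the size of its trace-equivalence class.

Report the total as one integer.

drop 0:k onto floor
drop 1:k onto {0:k}
drop 2:k onto {1:k}
drop 3:j onto floor
drop 4:l onto floor
drop 5:j onto {3:j}
ground layer = {0:k, 3:j, 4:l}
drop-orders for the pieces not yet dropped (sum over which currently-grounded one goes next):
  1 to go: {2} 1  {4} 1  {5} 1
  2 to go: {1,2} 1  {2,4} 2  {2,5} 2  {3,5} 1  {4,5} 2
  3 to go: {0,1,2} 1  {1,2,4} 3  {1,2,5} 3  {2,3,5} 3  {2,4,5} 6  {3,4,5} 3
  4 to go: {0,1,2,4} 4  {0,1,2,5} 4  {1,2,3,5} 6  {1,2,4,5} 12  {2,3,4,5} 12
  if 0:k drops first: 30 orders
  if 3:j drops first: 20 orders
  if 4:l drops first: 10 orders
heap linearizations: 60

60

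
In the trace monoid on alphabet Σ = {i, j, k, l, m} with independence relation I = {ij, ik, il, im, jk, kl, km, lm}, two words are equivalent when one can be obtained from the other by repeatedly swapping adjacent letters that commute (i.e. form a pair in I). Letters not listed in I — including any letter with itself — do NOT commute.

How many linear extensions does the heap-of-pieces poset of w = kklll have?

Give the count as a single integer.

#0=k has no predecessor
#1=k depends on [0:k]
#2=l has no predecessor
#3=l depends on [2:l]
#4=l depends on [3:l]
sources: [0:k, 2:l]
N(rest) = Σ N(rest − s) over sources s of rest; N(one piece) = 1:
  size 1 → [1]=1  [4]=1
  size 2 → [0,1]=1  [1,4]=2  [3,4]=1
  size 3 → [0,1,4]=3  [1,3,4]=3  [2,3,4]=1
  first=0(k) contributes 4
  first=2(l) contributes 6
|[w]| = 10

10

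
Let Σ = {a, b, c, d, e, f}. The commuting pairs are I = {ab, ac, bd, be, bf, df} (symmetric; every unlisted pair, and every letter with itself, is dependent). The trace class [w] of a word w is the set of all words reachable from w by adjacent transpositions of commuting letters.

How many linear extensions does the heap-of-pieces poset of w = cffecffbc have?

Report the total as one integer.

drop 0:c onto floor
drop 1:f onto {0:c}
drop 2:f onto {1:f}
drop 3:e onto {2:f}
drop 4:c onto {3:e}
drop 5:f onto {4:c}
drop 6:f onto {5:f}
drop 7:b onto {4:c}
drop 8:c onto {6:f, 7:b}
ground layer = {0:c}
drop-orders for the pieces not yet dropped (sum over which currently-grounded one goes next):
  1 to go: {8} 1
  2 to go: {6,8} 1  {7,8} 1
  3 to go: {5,6,8} 1  {6,7,8} 2
  4 to go: {5,6,7,8} 3
  5 to go: {4,5,6,7,8} 3
  6 to go: {3,4,5,6,7,8} 3
  7 to go: {2,3,4,5,6,7,8} 3
  if 0:c drops first: 3 orders

3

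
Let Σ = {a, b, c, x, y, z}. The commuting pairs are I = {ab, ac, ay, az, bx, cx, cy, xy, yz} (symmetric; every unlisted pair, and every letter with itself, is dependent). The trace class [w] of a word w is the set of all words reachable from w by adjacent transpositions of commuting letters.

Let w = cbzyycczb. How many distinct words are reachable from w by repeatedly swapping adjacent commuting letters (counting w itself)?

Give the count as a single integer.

piece 0:c — minimal
piece 1:b rests on {0:c}
piece 2:z rests on {1:b}
piece 3:y rests on {1:b}
piece 4:y rests on {3:y}
piece 5:c rests on {2:z}
piece 6:c rests on {5:c}
piece 7:z rests on {6:c}
piece 8:b rests on {4:y, 7:z}
minimal pieces: {0:c}
ways to finish when only these pieces remain (= sum over removing one remaining piece with nothing left below it):
  1 left: {8}→1
  2 left: {4,8}→1  {7,8}→1
  3 left: {3,4,8}→1  {4,7,8}→2  {6,7,8}→1
  4 left: {3,4,7,8}→3  {4,6,7,8}→3  {5,6,7,8}→1
  5 left: {2,5,6,7,8}→1  {3,4,6,7,8}→6  {4,5,6,7,8}→4
  6 left: {2,4,5,6,7,8}→5  {3,4,5,6,7,8}→10
  7 left: {2,3,4,5,6,7,8}→15
  placing 0:c first → 15 extensions

15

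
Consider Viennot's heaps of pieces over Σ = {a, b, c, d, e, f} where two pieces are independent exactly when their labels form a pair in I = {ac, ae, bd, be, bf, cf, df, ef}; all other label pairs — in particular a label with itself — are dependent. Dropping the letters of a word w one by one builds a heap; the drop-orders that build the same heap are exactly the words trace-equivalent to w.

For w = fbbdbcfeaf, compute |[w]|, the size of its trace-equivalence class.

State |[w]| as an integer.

drop 0:f onto floor
drop 1:b onto floor
drop 2:b onto {1:b}
drop 3:d onto floor
drop 4:b onto {2:b}
drop 5:c onto {3:d, 4:b}
drop 6:f onto {0:f}
drop 7:e onto {5:c}
drop 8:a onto {3:d, 4:b, 6:f}
drop 9:f onto {8:a}
ground layer = {0:f, 1:b, 3:d}
drop-orders for the pieces not yet dropped (sum over which currently-grounded one goes next):
  1 to go: {7} 1  {9} 1
  2 to go: {5,7} 1  {7,9} 2  {8,9} 1
  3 to go: {5,7,9} 3  {6,8,9} 1  {7,8,9} 3
  4 to go: {0,6,8,9} 1  {5,7,8,9} 6  {6,7,8,9} 4
  5 to go: {0,6,7,8,9} 5  {3,5,7,8,9} 6  {4,5,7,8,9} 6  {5,6,7,8,9} 10
  6 to go: {0,5,6,7,8,9} 15  {2,4,5,7,8,9} 6  {3,4,5,7,8,9} 12  {3,5,6,7,8,9} 16  {4,5,6,7,8,9} 16
  7 to go: {0,3,5,6,7,8,9} 31  {0,4,5,6,7,8,9} 31  {1,2,4,5,7,8,9} 6  {2,3,4,5,7,8,9} 18  {2,4,5,6,7,8,9} 22  {3,4,5,6,7,8,9} 44
  8 to go: {0,2,4,5,6,7,8,9} 53  {0,3,4,5,6,7,8,9} 106  {1,2,3,4,5,7,8,9} 24  {1,2,4,5,6,7,8,9} 28  {2,3,4,5,6,7,8,9} 84
  if 0:f drops first: 136 orders
  if 1:b drops first: 243 orders
  if 3:d drops first: 81 orders
heap linearizations: 460

460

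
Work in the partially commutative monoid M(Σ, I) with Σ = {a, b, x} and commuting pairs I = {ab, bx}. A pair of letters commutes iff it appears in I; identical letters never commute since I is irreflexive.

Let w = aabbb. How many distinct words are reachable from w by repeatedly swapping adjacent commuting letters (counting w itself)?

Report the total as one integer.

10

piece 0:a — minimal
piece 1:a rests on {0:a}
piece 2:b — minimal
piece 3:b rests on {2:b}
piece 4:b rests on {3:b}
minimal pieces: {0:a, 2:b}
ways to finish when only these pieces remain (= sum over removing one remaining piece with nothing left below it):
  1 left: {1}→1  {4}→1
  2 left: {0,1}→1  {1,4}→2  {3,4}→1
  3 left: {0,1,4}→3  {1,3,4}→3  {2,3,4}→1
  placing 0:a first → 4 extensions
  placing 2:b first → 6 extensions
total linear extensions = 10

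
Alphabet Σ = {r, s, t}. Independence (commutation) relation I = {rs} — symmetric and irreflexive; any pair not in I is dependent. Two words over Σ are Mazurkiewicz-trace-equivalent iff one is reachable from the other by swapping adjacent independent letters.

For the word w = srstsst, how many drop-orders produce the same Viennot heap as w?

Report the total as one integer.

#0=s has no predecessor
#1=r has no predecessor
#2=s depends on [0:s]
#3=t depends on [1:r, 2:s]
#4=s depends on [3:t]
#5=s depends on [4:s]
#6=t depends on [5:s]
sources: [0:s, 1:r]
N(rest) = Σ N(rest − s) over sources s of rest; N(one piece) = 1:
  size 1 → [6]=1
  size 2 → [5,6]=1
  size 3 → [4,5,6]=1
  size 4 → [3,4,5,6]=1
  size 5 → [1,3,4,5,6]=1  [2,3,4,5,6]=1
  first=0(s) contributes 2
  first=1(r) contributes 1
|[w]| = 3

3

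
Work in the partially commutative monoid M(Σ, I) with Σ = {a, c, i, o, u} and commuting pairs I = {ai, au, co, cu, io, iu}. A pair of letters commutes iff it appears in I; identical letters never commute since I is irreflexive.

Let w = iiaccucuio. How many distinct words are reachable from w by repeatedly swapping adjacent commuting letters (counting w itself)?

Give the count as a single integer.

345

piece 0:i — minimal
piece 1:i rests on {0:i}
piece 2:a — minimal
piece 3:c rests on {1:i, 2:a}
piece 4:c rests on {3:c}
piece 5:u — minimal
piece 6:c rests on {4:c}
piece 7:u rests on {5:u}
piece 8:i rests on {6:c}
piece 9:o rests on {2:a, 7:u}
minimal pieces: {0:i, 2:a, 5:u}
ways to finish when only these pieces remain (= sum over removing one remaining piece with nothing left below it):
  1 left: {8}→1  {9}→1
  2 left: {6,8}→1  {7,9}→1  {8,9}→2
  3 left: {4,6,8}→1  {5,7,9}→1  {6,8,9}→3  {7,8,9}→3
  4 left: {3,4,6,8}→1  {4,6,8,9}→4  {5,7,8,9}→4  {6,7,8,9}→6
  5 left: {1,3,4,6,8}→1  {3,4,6,8,9}→5  {4,6,7,8,9}→10  {5,6,7,8,9}→10
  6 left: {0,1,3,4,6,8}→1  {1,3,4,6,8,9}→6  {2,3,4,6,8,9}→5  {3,4,6,7,8,9}→15  {4,5,6,7,8,9}→20
  7 left: {0,1,3,4,6,8,9}→7  {1,2,3,4,6,8,9}→11  {1,3,4,6,7,8,9}→21  {2,3,4,6,7,8,9}→20  {3,4,5,6,7,8,9}→35
  8 left: {0,1,2,3,4,6,8,9}→18  {0,1,3,4,6,7,8,9}→28  {1,2,3,4,6,7,8,9}→52  {1,3,4,5,6,7,8,9}→56  {2,3,4,5,6,7,8,9}→55
  placing 0:i first → 163 extensions
  placing 2:a first → 84 extensions
  placing 5:u first → 98 extensions
total linear extensions = 345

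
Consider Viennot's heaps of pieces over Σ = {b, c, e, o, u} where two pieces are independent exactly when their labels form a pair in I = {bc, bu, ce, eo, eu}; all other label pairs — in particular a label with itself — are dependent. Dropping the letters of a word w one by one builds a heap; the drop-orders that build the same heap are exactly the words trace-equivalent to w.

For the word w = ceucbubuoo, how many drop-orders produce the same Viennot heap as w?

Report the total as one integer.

56

0(c) covers ∅
1(e) covers ∅
2(u) covers 0:c
3(c) covers 2:u
4(b) covers 1:e
5(u) covers 3:c
6(b) covers 4:b
7(u) covers 5:u
8(o) covers 6:b, 7:u
9(o) covers 8:o
floor of heap: 0:c, 1:e
completions by unplaced set U, small U first (add the entries for U minus each lowest piece of U):
  |U|=1: {9}:1
  |U|=2: {8,9}:1
  |U|=3: {6,8,9}:1  {7,8,9}:1
  |U|=4: {4,6,8,9}:1  {5,7,8,9}:1  {6,7,8,9}:2
  |U|=5: {1,4,6,8,9}:1  {3,5,7,8,9}:1  {4,6,7,8,9}:3  {5,6,7,8,9}:3
  |U|=6: {1,4,6,7,8,9}:4  {2,3,5,7,8,9}:1  {3,5,6,7,8,9}:4  {4,5,6,7,8,9}:6
  |U|=7: {0,2,3,5,7,8,9}:1  {1,4,5,6,7,8,9}:10  {2,3,5,6,7,8,9}:5  {3,4,5,6,7,8,9}:10
  |U|=8: {0,2,3,5,6,7,8,9}:6  {1,3,4,5,6,7,8,9}:20  {2,3,4,5,6,7,8,9}:15
  start at 0(c): 35
  start at 1(e): 21
sum over floor = 56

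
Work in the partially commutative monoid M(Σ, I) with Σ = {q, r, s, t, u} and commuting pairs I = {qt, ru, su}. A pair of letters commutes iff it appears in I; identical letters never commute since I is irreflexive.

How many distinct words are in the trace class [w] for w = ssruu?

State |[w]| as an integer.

drop 0:s onto floor
drop 1:s onto {0:s}
drop 2:r onto {1:s}
drop 3:u onto floor
drop 4:u onto {3:u}
ground layer = {0:s, 3:u}
drop-orders for the pieces not yet dropped (sum over which currently-grounded one goes next):
  1 to go: {2} 1  {4} 1
  2 to go: {1,2} 1  {2,4} 2  {3,4} 1
  3 to go: {0,1,2} 1  {1,2,4} 3  {2,3,4} 3
  if 0:s drops first: 6 orders
  if 3:u drops first: 4 orders
heap linearizations: 10

10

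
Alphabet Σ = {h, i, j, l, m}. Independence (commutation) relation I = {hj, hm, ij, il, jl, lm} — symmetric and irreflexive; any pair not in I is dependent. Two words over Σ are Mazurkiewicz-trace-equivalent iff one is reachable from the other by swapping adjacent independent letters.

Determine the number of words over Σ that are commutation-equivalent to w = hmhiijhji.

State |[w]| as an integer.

64

0(h) covers ∅
1(m) covers ∅
2(h) covers 0:h
3(i) covers 1:m, 2:h
4(i) covers 3:i
5(j) covers 1:m
6(h) covers 4:i
7(j) covers 5:j
8(i) covers 6:h
floor of heap: 0:h, 1:m
completions by unplaced set U, small U first (add the entries for U minus each lowest piece of U):
  |U|=1: {7}:1  {8}:1
  |U|=2: {5,7}:1  {6,8}:1  {7,8}:2
  |U|=3: {4,6,8}:1  {5,7,8}:3  {6,7,8}:3
  |U|=4: {3,4,6,8}:1  {4,6,7,8}:4  {5,6,7,8}:6
  |U|=5: {2,3,4,6,8}:1  {3,4,6,7,8}:5  {4,5,6,7,8}:10
  |U|=6: {0,2,3,4,6,8}:1  {2,3,4,6,7,8}:6  {3,4,5,6,7,8}:15
  |U|=7: {0,2,3,4,6,7,8}:7  {1,3,4,5,6,7,8}:15  {2,3,4,5,6,7,8}:21
  start at 0(h): 36
  start at 1(m): 28
sum over floor = 64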